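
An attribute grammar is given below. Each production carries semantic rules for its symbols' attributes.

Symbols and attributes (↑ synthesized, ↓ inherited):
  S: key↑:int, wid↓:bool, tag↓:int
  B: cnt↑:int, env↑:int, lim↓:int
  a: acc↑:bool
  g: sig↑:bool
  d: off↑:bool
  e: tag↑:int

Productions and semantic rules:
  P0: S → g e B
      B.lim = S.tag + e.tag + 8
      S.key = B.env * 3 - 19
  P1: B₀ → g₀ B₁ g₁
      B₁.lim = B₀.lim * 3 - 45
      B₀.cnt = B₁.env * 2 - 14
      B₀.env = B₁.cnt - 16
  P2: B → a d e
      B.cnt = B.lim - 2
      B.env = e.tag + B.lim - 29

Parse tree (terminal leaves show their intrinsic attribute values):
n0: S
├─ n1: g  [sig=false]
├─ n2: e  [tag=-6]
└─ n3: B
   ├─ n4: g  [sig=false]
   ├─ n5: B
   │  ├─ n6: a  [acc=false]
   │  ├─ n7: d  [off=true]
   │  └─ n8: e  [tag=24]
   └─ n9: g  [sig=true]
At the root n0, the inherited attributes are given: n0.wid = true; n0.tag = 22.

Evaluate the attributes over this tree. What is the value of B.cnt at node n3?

1. n0.wid = true  [given at root]
2. n0.tag = 22  [given at root]
3. n1.sig = false  [terminal]
4. n2.tag = -6  [terminal]
5. n3.lim = 24  [S.tag + e.tag + 8]
6. n4.sig = false  [terminal]
7. n5.lim = 27  [B₀.lim * 3 - 45]
8. n6.acc = false  [terminal]
9. n7.off = true  [terminal]
10. n8.tag = 24  [terminal]
11. n5.cnt = 25  [B.lim - 2]
12. n5.env = 22  [e.tag + B.lim - 29]
13. n9.sig = true  [terminal]
14. n3.cnt = 30  [B₁.env * 2 - 14]
15. n3.env = 9  [B₁.cnt - 16]
16. n0.key = 8  [B.env * 3 - 19]

30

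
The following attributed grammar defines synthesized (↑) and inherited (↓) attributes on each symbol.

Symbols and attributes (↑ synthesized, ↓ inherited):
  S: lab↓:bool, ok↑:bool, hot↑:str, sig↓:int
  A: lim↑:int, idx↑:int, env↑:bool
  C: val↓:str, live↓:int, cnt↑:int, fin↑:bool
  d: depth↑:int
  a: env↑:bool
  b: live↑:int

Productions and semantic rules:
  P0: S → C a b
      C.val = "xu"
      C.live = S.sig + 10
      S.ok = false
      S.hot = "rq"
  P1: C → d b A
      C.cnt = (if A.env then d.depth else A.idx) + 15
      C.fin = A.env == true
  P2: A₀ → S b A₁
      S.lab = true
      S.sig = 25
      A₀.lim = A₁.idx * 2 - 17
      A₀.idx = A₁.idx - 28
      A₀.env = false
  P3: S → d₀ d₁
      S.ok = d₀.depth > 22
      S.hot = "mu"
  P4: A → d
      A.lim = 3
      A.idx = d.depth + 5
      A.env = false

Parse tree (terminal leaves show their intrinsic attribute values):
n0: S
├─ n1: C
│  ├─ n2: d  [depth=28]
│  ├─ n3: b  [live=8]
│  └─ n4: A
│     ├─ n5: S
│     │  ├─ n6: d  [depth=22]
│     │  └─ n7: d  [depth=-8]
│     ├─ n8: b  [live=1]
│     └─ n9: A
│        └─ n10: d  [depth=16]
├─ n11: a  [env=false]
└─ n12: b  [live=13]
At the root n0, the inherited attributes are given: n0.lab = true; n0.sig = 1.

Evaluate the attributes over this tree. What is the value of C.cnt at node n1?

1. n0.lab = true  [given at root]
2. n0.sig = 1  [given at root]
3. n1.val = "xu"  ["xu"]
4. n1.live = 11  [S.sig + 10]
5. n2.depth = 28  [terminal]
6. n3.live = 8  [terminal]
7. n5.lab = true  [true]
8. n5.sig = 25  [25]
9. n6.depth = 22  [terminal]
10. n7.depth = -8  [terminal]
11. n5.ok = false  [d₀.depth > 22]
12. n5.hot = "mu"  ["mu"]
13. n8.live = 1  [terminal]
14. n10.depth = 16  [terminal]
15. n9.lim = 3  [3]
16. n9.idx = 21  [d.depth + 5]
17. n9.env = false  [false]
18. n4.lim = 25  [A₁.idx * 2 - 17]
19. n4.idx = -7  [A₁.idx - 28]
20. n4.env = false  [false]
21. n1.cnt = 8  [(if A.env then d.depth else A.idx) + 15]
22. n1.fin = false  [A.env == true]
23. n11.env = false  [terminal]
24. n12.live = 13  [terminal]
25. n0.ok = false  [false]
26. n0.hot = "rq"  ["rq"]

8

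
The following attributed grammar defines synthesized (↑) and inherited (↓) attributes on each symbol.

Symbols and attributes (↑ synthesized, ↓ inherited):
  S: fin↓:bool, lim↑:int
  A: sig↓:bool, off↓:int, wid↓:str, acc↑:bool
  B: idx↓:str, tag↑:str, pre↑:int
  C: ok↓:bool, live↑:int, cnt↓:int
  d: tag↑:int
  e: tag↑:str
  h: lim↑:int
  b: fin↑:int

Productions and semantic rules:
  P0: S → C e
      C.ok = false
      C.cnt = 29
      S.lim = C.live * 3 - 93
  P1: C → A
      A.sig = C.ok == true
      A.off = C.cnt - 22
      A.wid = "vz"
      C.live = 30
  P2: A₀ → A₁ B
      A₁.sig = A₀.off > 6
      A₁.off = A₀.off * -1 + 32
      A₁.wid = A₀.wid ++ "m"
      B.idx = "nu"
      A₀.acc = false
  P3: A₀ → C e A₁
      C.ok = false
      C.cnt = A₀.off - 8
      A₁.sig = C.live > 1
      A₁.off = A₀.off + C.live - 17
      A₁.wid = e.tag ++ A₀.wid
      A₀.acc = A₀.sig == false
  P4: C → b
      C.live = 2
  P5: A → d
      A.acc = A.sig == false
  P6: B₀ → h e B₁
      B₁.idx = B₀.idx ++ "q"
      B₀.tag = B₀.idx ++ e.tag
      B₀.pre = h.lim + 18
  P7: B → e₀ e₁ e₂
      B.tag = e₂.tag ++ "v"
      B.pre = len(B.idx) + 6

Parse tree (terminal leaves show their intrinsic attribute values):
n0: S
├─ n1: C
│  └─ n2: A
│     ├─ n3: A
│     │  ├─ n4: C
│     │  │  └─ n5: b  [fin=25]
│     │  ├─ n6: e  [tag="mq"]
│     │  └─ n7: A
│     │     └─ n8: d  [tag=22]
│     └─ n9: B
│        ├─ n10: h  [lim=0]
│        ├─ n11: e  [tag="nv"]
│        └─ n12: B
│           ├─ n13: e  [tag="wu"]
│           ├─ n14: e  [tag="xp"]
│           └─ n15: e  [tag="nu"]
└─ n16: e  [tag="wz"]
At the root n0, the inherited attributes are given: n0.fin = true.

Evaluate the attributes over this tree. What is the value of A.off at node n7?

10

1. n0.fin = true  [given at root]
2. n1.ok = false  [false]
3. n1.cnt = 29  [29]
4. n2.sig = false  [C.ok == true]
5. n2.off = 7  [C.cnt - 22]
6. n2.wid = "vz"  ["vz"]
7. n3.sig = true  [A₀.off > 6]
8. n3.off = 25  [A₀.off * -1 + 32]
9. n3.wid = "vzm"  [A₀.wid ++ "m"]
10. n4.ok = false  [false]
11. n4.cnt = 17  [A₀.off - 8]
12. n5.fin = 25  [terminal]
13. n4.live = 2  [2]
14. n6.tag = "mq"  [terminal]
15. n7.sig = true  [C.live > 1]
16. n7.off = 10  [A₀.off + C.live - 17]
17. n7.wid = "mqvzm"  [e.tag ++ A₀.wid]
18. n8.tag = 22  [terminal]
19. n7.acc = false  [A.sig == false]
20. n3.acc = false  [A₀.sig == false]
21. n9.idx = "nu"  ["nu"]
22. n10.lim = 0  [terminal]
23. n11.tag = "nv"  [terminal]
24. n12.idx = "nuq"  [B₀.idx ++ "q"]
25. n13.tag = "wu"  [terminal]
26. n14.tag = "xp"  [terminal]
27. n15.tag = "nu"  [terminal]
28. n12.tag = "nuv"  [e₂.tag ++ "v"]
29. n12.pre = 9  [len(B.idx) + 6]
30. n9.tag = "nunv"  [B₀.idx ++ e.tag]
31. n9.pre = 18  [h.lim + 18]
32. n2.acc = false  [false]
33. n1.live = 30  [30]
34. n16.tag = "wz"  [terminal]
35. n0.lim = -3  [C.live * 3 - 93]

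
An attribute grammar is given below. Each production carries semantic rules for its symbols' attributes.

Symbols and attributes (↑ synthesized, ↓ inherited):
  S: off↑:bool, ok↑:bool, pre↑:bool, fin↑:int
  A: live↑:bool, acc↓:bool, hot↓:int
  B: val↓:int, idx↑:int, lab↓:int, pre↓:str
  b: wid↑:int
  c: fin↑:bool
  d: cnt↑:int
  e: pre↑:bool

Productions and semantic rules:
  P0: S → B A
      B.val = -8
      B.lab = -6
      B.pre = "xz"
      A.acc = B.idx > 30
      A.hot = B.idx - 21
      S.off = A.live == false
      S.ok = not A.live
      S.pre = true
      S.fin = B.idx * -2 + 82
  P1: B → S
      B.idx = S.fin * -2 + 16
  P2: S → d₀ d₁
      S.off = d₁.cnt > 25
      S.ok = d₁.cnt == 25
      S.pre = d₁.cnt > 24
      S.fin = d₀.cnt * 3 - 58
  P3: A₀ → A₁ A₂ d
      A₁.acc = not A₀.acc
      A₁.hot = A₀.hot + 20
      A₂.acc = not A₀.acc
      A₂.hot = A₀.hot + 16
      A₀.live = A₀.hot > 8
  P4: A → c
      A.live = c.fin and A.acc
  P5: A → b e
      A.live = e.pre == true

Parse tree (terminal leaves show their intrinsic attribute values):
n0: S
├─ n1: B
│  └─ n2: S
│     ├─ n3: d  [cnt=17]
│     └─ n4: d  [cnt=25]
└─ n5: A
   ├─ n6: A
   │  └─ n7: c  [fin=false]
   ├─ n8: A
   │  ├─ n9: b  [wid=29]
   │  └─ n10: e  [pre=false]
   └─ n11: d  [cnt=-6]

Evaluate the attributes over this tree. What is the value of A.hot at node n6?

1. n1.val = -8  [-8]
2. n1.lab = -6  [-6]
3. n1.pre = "xz"  ["xz"]
4. n3.cnt = 17  [terminal]
5. n4.cnt = 25  [terminal]
6. n2.off = false  [d₁.cnt > 25]
7. n2.ok = true  [d₁.cnt == 25]
8. n2.pre = true  [d₁.cnt > 24]
9. n2.fin = -7  [d₀.cnt * 3 - 58]
10. n1.idx = 30  [S.fin * -2 + 16]
11. n5.acc = false  [B.idx > 30]
12. n5.hot = 9  [B.idx - 21]
13. n6.acc = true  [not A₀.acc]
14. n6.hot = 29  [A₀.hot + 20]
15. n7.fin = false  [terminal]
16. n6.live = false  [c.fin and A.acc]
17. n8.acc = true  [not A₀.acc]
18. n8.hot = 25  [A₀.hot + 16]
19. n9.wid = 29  [terminal]
20. n10.pre = false  [terminal]
21. n8.live = false  [e.pre == true]
22. n11.cnt = -6  [terminal]
23. n5.live = true  [A₀.hot > 8]
24. n0.off = false  [A.live == false]
25. n0.ok = false  [not A.live]
26. n0.pre = true  [true]
27. n0.fin = 22  [B.idx * -2 + 82]

29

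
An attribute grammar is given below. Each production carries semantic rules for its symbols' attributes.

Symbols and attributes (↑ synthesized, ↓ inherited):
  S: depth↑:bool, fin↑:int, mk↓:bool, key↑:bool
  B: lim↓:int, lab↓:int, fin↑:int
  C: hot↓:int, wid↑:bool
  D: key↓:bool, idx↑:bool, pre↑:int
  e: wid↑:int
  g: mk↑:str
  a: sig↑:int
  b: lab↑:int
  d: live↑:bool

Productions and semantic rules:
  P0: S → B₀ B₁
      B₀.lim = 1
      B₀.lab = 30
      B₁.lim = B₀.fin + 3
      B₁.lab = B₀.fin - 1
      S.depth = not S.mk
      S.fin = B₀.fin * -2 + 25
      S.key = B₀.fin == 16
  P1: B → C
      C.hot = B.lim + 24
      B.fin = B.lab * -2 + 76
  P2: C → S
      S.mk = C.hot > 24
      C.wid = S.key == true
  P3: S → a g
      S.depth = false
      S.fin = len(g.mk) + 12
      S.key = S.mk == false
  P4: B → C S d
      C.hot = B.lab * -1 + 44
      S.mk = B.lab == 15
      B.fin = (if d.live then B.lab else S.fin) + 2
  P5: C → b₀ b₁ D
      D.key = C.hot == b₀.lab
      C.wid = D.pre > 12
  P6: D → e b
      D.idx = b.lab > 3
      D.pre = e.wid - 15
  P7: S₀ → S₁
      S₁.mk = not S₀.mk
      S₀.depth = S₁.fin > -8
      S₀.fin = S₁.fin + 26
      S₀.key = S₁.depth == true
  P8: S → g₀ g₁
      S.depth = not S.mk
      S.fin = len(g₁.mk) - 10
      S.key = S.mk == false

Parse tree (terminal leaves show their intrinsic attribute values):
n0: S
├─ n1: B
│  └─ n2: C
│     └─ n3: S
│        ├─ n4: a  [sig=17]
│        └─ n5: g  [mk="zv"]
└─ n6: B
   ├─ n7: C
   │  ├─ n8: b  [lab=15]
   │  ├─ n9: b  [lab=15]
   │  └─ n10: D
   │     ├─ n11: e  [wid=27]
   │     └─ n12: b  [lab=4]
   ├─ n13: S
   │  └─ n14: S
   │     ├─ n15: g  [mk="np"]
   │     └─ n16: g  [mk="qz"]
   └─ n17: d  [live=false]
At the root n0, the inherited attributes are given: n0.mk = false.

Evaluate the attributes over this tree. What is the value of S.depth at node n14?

true

1. n0.mk = false  [given at root]
2. n1.lim = 1  [1]
3. n1.lab = 30  [30]
4. n2.hot = 25  [B.lim + 24]
5. n3.mk = true  [C.hot > 24]
6. n4.sig = 17  [terminal]
7. n5.mk = "zv"  [terminal]
8. n3.depth = false  [false]
9. n3.fin = 14  [len(g.mk) + 12]
10. n3.key = false  [S.mk == false]
11. n2.wid = false  [S.key == true]
12. n1.fin = 16  [B.lab * -2 + 76]
13. n6.lim = 19  [B₀.fin + 3]
14. n6.lab = 15  [B₀.fin - 1]
15. n7.hot = 29  [B.lab * -1 + 44]
16. n8.lab = 15  [terminal]
17. n9.lab = 15  [terminal]
18. n10.key = false  [C.hot == b₀.lab]
19. n11.wid = 27  [terminal]
20. n12.lab = 4  [terminal]
21. n10.idx = true  [b.lab > 3]
22. n10.pre = 12  [e.wid - 15]
23. n7.wid = false  [D.pre > 12]
24. n13.mk = true  [B.lab == 15]
25. n14.mk = false  [not S₀.mk]
26. n15.mk = "np"  [terminal]
27. n16.mk = "qz"  [terminal]
28. n14.depth = true  [not S.mk]
29. n14.fin = -8  [len(g₁.mk) - 10]
30. n14.key = true  [S.mk == false]
31. n13.depth = false  [S₁.fin > -8]
32. n13.fin = 18  [S₁.fin + 26]
33. n13.key = true  [S₁.depth == true]
34. n17.live = false  [terminal]
35. n6.fin = 20  [(if d.live then B.lab else S.fin) + 2]
36. n0.depth = true  [not S.mk]
37. n0.fin = -7  [B₀.fin * -2 + 25]
38. n0.key = true  [B₀.fin == 16]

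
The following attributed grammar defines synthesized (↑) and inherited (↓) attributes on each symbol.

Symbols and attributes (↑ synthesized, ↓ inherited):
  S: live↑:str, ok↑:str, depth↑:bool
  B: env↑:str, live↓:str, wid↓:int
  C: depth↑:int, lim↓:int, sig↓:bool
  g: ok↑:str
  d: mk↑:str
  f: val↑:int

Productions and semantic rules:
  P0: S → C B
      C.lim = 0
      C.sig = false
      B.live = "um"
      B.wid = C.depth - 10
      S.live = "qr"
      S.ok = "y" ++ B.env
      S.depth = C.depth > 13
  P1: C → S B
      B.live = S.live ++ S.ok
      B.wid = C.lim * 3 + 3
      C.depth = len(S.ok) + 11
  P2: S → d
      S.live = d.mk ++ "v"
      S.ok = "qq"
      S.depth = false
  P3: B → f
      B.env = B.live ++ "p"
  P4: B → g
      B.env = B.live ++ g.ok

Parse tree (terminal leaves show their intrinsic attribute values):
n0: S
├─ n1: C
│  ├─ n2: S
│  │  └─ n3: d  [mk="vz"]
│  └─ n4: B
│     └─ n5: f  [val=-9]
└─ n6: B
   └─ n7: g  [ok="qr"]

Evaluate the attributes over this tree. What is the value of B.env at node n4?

"vzvqqp"

1. n1.lim = 0  [0]
2. n1.sig = false  [false]
3. n3.mk = "vz"  [terminal]
4. n2.live = "vzv"  [d.mk ++ "v"]
5. n2.ok = "qq"  ["qq"]
6. n2.depth = false  [false]
7. n4.live = "vzvqq"  [S.live ++ S.ok]
8. n4.wid = 3  [C.lim * 3 + 3]
9. n5.val = -9  [terminal]
10. n4.env = "vzvqqp"  [B.live ++ "p"]
11. n1.depth = 13  [len(S.ok) + 11]
12. n6.live = "um"  ["um"]
13. n6.wid = 3  [C.depth - 10]
14. n7.ok = "qr"  [terminal]
15. n6.env = "umqr"  [B.live ++ g.ok]
16. n0.live = "qr"  ["qr"]
17. n0.ok = "yumqr"  ["y" ++ B.env]
18. n0.depth = false  [C.depth > 13]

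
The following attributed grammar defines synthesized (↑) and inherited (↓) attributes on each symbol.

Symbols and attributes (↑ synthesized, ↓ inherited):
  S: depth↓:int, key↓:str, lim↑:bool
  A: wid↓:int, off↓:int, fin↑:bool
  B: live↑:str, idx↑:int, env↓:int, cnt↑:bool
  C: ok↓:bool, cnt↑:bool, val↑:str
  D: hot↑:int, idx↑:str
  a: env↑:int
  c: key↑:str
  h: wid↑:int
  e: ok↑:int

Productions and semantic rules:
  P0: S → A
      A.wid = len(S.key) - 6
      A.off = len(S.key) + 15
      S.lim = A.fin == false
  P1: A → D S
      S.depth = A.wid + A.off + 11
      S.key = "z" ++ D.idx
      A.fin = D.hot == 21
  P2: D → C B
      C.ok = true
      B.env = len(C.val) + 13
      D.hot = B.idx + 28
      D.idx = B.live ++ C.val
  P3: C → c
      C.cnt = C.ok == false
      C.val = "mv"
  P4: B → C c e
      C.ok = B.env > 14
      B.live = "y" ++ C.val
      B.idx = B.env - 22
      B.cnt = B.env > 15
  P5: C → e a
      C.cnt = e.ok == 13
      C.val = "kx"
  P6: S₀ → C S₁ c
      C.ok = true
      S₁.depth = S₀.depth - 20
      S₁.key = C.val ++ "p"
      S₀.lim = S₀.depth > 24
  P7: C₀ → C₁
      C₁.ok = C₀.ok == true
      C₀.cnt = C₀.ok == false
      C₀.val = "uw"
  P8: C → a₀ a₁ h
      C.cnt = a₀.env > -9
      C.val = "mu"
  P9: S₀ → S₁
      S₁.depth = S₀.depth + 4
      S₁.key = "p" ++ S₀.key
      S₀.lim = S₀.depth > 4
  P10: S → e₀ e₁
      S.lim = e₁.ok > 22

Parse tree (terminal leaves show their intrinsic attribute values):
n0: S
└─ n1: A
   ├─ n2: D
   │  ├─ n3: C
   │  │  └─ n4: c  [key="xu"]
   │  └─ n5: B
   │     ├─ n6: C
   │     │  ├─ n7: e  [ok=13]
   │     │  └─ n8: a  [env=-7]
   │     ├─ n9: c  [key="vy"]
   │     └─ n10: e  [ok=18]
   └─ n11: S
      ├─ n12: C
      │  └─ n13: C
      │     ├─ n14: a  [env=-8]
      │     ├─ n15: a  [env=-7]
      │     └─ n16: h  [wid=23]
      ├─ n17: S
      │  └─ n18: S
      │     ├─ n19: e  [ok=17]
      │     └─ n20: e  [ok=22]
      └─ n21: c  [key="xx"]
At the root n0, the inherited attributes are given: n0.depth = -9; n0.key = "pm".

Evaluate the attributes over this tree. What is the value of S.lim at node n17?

1. n0.depth = -9  [given at root]
2. n0.key = "pm"  [given at root]
3. n1.wid = -4  [len(S.key) - 6]
4. n1.off = 17  [len(S.key) + 15]
5. n3.ok = true  [true]
6. n4.key = "xu"  [terminal]
7. n3.cnt = false  [C.ok == false]
8. n3.val = "mv"  ["mv"]
9. n5.env = 15  [len(C.val) + 13]
10. n6.ok = true  [B.env > 14]
11. n7.ok = 13  [terminal]
12. n8.env = -7  [terminal]
13. n6.cnt = true  [e.ok == 13]
14. n6.val = "kx"  ["kx"]
15. n9.key = "vy"  [terminal]
16. n10.ok = 18  [terminal]
17. n5.live = "ykx"  ["y" ++ C.val]
18. n5.idx = -7  [B.env - 22]
19. n5.cnt = false  [B.env > 15]
20. n2.hot = 21  [B.idx + 28]
21. n2.idx = "ykxmv"  [B.live ++ C.val]
22. n11.depth = 24  [A.wid + A.off + 11]
23. n11.key = "zykxmv"  ["z" ++ D.idx]
24. n12.ok = true  [true]
25. n13.ok = true  [C₀.ok == true]
26. n14.env = -8  [terminal]
27. n15.env = -7  [terminal]
28. n16.wid = 23  [terminal]
29. n13.cnt = true  [a₀.env > -9]
30. n13.val = "mu"  ["mu"]
31. n12.cnt = false  [C₀.ok == false]
32. n12.val = "uw"  ["uw"]
33. n17.depth = 4  [S₀.depth - 20]
34. n17.key = "uwp"  [C.val ++ "p"]
35. n18.depth = 8  [S₀.depth + 4]
36. n18.key = "puwp"  ["p" ++ S₀.key]
37. n19.ok = 17  [terminal]
38. n20.ok = 22  [terminal]
39. n18.lim = false  [e₁.ok > 22]
40. n17.lim = false  [S₀.depth > 4]
41. n21.key = "xx"  [terminal]
42. n11.lim = false  [S₀.depth > 24]
43. n1.fin = true  [D.hot == 21]
44. n0.lim = false  [A.fin == false]

false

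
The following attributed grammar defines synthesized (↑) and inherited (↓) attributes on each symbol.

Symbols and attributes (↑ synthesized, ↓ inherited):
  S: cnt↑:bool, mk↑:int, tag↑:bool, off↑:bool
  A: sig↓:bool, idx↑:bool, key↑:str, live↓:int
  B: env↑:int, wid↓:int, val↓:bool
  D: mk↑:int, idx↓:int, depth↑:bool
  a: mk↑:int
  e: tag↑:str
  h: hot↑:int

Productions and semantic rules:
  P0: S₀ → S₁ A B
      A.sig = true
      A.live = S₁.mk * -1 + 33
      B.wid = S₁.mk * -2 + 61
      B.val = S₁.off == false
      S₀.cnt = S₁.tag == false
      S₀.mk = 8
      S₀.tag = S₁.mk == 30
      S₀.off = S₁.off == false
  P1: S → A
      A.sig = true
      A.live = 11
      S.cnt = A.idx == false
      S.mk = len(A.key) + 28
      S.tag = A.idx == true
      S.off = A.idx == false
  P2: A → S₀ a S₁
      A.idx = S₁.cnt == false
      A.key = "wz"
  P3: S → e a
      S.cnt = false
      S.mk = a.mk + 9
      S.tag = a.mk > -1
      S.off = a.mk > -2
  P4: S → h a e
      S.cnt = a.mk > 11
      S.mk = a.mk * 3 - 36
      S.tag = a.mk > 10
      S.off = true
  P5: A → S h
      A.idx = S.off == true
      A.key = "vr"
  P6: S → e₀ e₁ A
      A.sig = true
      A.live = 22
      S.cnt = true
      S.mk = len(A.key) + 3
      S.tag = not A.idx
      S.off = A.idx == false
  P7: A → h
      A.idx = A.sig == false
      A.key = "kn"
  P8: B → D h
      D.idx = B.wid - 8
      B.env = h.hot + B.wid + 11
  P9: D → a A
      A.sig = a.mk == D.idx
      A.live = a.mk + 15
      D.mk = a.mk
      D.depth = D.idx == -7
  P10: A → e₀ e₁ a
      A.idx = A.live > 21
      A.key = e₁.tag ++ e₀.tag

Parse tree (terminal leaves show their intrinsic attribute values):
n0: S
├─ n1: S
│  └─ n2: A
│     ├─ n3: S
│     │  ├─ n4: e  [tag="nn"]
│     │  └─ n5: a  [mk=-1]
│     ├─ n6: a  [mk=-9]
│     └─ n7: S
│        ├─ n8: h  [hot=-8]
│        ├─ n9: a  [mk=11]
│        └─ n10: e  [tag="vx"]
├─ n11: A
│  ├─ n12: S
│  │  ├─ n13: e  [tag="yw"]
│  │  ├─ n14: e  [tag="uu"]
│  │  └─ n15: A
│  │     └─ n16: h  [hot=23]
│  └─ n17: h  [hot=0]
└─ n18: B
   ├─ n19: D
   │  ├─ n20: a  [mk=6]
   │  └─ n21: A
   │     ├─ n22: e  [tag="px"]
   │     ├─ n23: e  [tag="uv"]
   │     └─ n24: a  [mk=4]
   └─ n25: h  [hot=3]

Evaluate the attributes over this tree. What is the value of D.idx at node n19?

-7

1. n2.sig = true  [true]
2. n2.live = 11  [11]
3. n4.tag = "nn"  [terminal]
4. n5.mk = -1  [terminal]
5. n3.cnt = false  [false]
6. n3.mk = 8  [a.mk + 9]
7. n3.tag = false  [a.mk > -1]
8. n3.off = true  [a.mk > -2]
9. n6.mk = -9  [terminal]
10. n8.hot = -8  [terminal]
11. n9.mk = 11  [terminal]
12. n10.tag = "vx"  [terminal]
13. n7.cnt = false  [a.mk > 11]
14. n7.mk = -3  [a.mk * 3 - 36]
15. n7.tag = true  [a.mk > 10]
16. n7.off = true  [true]
17. n2.idx = true  [S₁.cnt == false]
18. n2.key = "wz"  ["wz"]
19. n1.cnt = false  [A.idx == false]
20. n1.mk = 30  [len(A.key) + 28]
21. n1.tag = true  [A.idx == true]
22. n1.off = false  [A.idx == false]
23. n11.sig = true  [true]
24. n11.live = 3  [S₁.mk * -1 + 33]
25. n13.tag = "yw"  [terminal]
26. n14.tag = "uu"  [terminal]
27. n15.sig = true  [true]
28. n15.live = 22  [22]
29. n16.hot = 23  [terminal]
30. n15.idx = false  [A.sig == false]
31. n15.key = "kn"  ["kn"]
32. n12.cnt = true  [true]
33. n12.mk = 5  [len(A.key) + 3]
34. n12.tag = true  [not A.idx]
35. n12.off = true  [A.idx == false]
36. n17.hot = 0  [terminal]
37. n11.idx = true  [S.off == true]
38. n11.key = "vr"  ["vr"]
39. n18.wid = 1  [S₁.mk * -2 + 61]
40. n18.val = true  [S₁.off == false]
41. n19.idx = -7  [B.wid - 8]
42. n20.mk = 6  [terminal]
43. n21.sig = false  [a.mk == D.idx]
44. n21.live = 21  [a.mk + 15]
45. n22.tag = "px"  [terminal]
46. n23.tag = "uv"  [terminal]
47. n24.mk = 4  [terminal]
48. n21.idx = false  [A.live > 21]
49. n21.key = "uvpx"  [e₁.tag ++ e₀.tag]
50. n19.mk = 6  [a.mk]
51. n19.depth = true  [D.idx == -7]
52. n25.hot = 3  [terminal]
53. n18.env = 15  [h.hot + B.wid + 11]
54. n0.cnt = false  [S₁.tag == false]
55. n0.mk = 8  [8]
56. n0.tag = true  [S₁.mk == 30]
57. n0.off = true  [S₁.off == false]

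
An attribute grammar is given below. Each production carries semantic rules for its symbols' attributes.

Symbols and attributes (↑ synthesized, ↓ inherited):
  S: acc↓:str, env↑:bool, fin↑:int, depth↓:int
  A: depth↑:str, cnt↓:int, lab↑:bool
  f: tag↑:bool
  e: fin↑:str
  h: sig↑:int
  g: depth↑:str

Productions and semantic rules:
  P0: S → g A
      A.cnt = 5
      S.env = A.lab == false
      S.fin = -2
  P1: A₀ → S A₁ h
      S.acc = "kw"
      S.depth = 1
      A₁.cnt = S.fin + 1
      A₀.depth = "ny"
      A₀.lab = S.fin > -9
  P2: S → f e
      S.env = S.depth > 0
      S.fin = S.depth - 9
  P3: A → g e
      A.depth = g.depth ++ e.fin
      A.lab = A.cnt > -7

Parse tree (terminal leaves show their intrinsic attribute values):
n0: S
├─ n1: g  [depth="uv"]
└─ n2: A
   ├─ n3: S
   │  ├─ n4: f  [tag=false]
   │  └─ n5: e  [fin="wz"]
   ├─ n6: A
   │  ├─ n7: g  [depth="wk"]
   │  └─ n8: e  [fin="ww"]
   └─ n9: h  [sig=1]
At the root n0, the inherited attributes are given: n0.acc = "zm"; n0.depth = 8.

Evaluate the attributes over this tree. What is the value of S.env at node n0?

false

1. n0.acc = "zm"  [given at root]
2. n0.depth = 8  [given at root]
3. n1.depth = "uv"  [terminal]
4. n2.cnt = 5  [5]
5. n3.acc = "kw"  ["kw"]
6. n3.depth = 1  [1]
7. n4.tag = false  [terminal]
8. n5.fin = "wz"  [terminal]
9. n3.env = true  [S.depth > 0]
10. n3.fin = -8  [S.depth - 9]
11. n6.cnt = -7  [S.fin + 1]
12. n7.depth = "wk"  [terminal]
13. n8.fin = "ww"  [terminal]
14. n6.depth = "wkww"  [g.depth ++ e.fin]
15. n6.lab = false  [A.cnt > -7]
16. n9.sig = 1  [terminal]
17. n2.depth = "ny"  ["ny"]
18. n2.lab = true  [S.fin > -9]
19. n0.env = false  [A.lab == false]
20. n0.fin = -2  [-2]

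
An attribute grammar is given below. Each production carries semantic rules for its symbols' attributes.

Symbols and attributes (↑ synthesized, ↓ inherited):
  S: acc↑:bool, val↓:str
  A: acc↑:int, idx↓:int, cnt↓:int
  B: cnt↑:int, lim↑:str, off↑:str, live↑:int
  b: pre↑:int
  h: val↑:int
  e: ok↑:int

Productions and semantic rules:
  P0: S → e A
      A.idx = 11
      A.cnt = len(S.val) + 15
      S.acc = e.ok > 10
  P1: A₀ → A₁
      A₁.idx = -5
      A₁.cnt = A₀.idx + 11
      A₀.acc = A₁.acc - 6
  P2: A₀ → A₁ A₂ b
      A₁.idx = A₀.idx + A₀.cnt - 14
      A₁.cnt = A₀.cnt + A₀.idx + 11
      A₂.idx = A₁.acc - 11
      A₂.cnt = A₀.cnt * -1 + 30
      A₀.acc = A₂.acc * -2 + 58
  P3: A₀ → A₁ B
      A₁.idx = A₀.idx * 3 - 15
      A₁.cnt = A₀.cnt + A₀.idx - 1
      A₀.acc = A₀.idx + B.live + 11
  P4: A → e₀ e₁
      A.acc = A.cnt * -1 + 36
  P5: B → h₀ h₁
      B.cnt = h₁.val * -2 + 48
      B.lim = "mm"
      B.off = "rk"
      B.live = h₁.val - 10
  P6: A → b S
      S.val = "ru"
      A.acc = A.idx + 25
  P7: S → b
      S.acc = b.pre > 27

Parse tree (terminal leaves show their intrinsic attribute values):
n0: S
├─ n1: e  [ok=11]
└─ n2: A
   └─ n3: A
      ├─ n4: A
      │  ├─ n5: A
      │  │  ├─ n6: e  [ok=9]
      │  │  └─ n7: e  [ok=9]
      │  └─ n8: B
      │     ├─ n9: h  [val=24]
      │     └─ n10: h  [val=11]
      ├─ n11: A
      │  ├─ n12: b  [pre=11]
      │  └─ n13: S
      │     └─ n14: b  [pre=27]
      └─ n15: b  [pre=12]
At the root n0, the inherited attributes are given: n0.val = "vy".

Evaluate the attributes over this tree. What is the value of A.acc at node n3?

1. n0.val = "vy"  [given at root]
2. n1.ok = 11  [terminal]
3. n2.idx = 11  [11]
4. n2.cnt = 17  [len(S.val) + 15]
5. n3.idx = -5  [-5]
6. n3.cnt = 22  [A₀.idx + 11]
7. n4.idx = 3  [A₀.idx + A₀.cnt - 14]
8. n4.cnt = 28  [A₀.cnt + A₀.idx + 11]
9. n5.idx = -6  [A₀.idx * 3 - 15]
10. n5.cnt = 30  [A₀.cnt + A₀.idx - 1]
11. n6.ok = 9  [terminal]
12. n7.ok = 9  [terminal]
13. n5.acc = 6  [A.cnt * -1 + 36]
14. n9.val = 24  [terminal]
15. n10.val = 11  [terminal]
16. n8.cnt = 26  [h₁.val * -2 + 48]
17. n8.lim = "mm"  ["mm"]
18. n8.off = "rk"  ["rk"]
19. n8.live = 1  [h₁.val - 10]
20. n4.acc = 15  [A₀.idx + B.live + 11]
21. n11.idx = 4  [A₁.acc - 11]
22. n11.cnt = 8  [A₀.cnt * -1 + 30]
23. n12.pre = 11  [terminal]
24. n13.val = "ru"  ["ru"]
25. n14.pre = 27  [terminal]
26. n13.acc = false  [b.pre > 27]
27. n11.acc = 29  [A.idx + 25]
28. n15.pre = 12  [terminal]
29. n3.acc = 0  [A₂.acc * -2 + 58]
30. n2.acc = -6  [A₁.acc - 6]
31. n0.acc = true  [e.ok > 10]

0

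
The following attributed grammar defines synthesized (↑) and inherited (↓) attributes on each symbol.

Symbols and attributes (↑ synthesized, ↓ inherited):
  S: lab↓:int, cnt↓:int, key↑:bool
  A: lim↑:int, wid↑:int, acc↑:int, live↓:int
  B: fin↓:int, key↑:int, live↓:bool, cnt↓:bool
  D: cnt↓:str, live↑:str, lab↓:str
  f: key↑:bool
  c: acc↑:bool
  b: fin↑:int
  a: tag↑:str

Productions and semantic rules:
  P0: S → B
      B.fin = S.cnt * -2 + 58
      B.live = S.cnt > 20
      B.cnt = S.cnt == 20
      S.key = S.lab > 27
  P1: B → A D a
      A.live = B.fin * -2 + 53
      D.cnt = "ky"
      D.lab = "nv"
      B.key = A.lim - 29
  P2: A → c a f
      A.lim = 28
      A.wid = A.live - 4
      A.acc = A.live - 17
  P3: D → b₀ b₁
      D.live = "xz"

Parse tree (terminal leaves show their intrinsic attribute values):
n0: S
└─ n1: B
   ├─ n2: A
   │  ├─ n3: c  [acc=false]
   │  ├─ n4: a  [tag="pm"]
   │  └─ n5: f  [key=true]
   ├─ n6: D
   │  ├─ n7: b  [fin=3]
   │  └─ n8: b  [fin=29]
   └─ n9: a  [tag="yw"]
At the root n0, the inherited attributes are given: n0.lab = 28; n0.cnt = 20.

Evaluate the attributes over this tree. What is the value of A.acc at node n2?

0

1. n0.lab = 28  [given at root]
2. n0.cnt = 20  [given at root]
3. n1.fin = 18  [S.cnt * -2 + 58]
4. n1.live = false  [S.cnt > 20]
5. n1.cnt = true  [S.cnt == 20]
6. n2.live = 17  [B.fin * -2 + 53]
7. n3.acc = false  [terminal]
8. n4.tag = "pm"  [terminal]
9. n5.key = true  [terminal]
10. n2.lim = 28  [28]
11. n2.wid = 13  [A.live - 4]
12. n2.acc = 0  [A.live - 17]
13. n6.cnt = "ky"  ["ky"]
14. n6.lab = "nv"  ["nv"]
15. n7.fin = 3  [terminal]
16. n8.fin = 29  [terminal]
17. n6.live = "xz"  ["xz"]
18. n9.tag = "yw"  [terminal]
19. n1.key = -1  [A.lim - 29]
20. n0.key = true  [S.lab > 27]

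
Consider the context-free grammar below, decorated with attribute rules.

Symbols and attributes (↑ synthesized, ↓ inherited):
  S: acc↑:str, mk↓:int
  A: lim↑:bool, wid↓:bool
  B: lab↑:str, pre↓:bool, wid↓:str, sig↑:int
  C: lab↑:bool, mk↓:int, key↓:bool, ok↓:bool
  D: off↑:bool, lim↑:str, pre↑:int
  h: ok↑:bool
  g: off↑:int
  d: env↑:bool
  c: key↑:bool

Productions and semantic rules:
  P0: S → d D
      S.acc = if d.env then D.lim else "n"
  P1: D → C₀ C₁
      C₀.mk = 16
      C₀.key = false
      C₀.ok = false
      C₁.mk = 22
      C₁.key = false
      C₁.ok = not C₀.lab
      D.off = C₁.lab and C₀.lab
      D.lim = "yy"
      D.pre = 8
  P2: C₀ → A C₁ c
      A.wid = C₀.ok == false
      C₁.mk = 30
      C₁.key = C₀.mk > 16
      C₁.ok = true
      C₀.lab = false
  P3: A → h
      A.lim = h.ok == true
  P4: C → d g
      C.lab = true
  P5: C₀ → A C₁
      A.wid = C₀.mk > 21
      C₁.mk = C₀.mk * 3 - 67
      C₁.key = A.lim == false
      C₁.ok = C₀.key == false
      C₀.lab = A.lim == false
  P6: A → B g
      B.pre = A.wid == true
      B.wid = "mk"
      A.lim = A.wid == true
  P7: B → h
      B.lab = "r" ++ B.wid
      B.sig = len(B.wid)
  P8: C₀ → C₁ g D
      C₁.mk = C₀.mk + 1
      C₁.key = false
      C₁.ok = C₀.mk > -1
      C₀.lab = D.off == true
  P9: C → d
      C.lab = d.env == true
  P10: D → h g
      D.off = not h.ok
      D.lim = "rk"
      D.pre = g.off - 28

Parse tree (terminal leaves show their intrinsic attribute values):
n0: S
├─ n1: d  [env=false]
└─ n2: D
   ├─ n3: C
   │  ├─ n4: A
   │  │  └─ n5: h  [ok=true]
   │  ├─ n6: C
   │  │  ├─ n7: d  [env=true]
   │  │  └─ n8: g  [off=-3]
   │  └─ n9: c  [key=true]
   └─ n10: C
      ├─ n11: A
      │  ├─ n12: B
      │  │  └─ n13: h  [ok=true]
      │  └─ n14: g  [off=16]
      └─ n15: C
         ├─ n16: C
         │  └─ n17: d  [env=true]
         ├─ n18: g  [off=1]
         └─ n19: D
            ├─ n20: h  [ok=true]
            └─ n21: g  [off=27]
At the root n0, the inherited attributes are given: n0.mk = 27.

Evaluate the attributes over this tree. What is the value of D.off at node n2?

1. n0.mk = 27  [given at root]
2. n1.env = false  [terminal]
3. n3.mk = 16  [16]
4. n3.key = false  [false]
5. n3.ok = false  [false]
6. n4.wid = true  [C₀.ok == false]
7. n5.ok = true  [terminal]
8. n4.lim = true  [h.ok == true]
9. n6.mk = 30  [30]
10. n6.key = false  [C₀.mk > 16]
11. n6.ok = true  [true]
12. n7.env = true  [terminal]
13. n8.off = -3  [terminal]
14. n6.lab = true  [true]
15. n9.key = true  [terminal]
16. n3.lab = false  [false]
17. n10.mk = 22  [22]
18. n10.key = false  [false]
19. n10.ok = true  [not C₀.lab]
20. n11.wid = true  [C₀.mk > 21]
21. n12.pre = true  [A.wid == true]
22. n12.wid = "mk"  ["mk"]
23. n13.ok = true  [terminal]
24. n12.lab = "rmk"  ["r" ++ B.wid]
25. n12.sig = 2  [len(B.wid)]
26. n14.off = 16  [terminal]
27. n11.lim = true  [A.wid == true]
28. n15.mk = -1  [C₀.mk * 3 - 67]
29. n15.key = false  [A.lim == false]
30. n15.ok = true  [C₀.key == false]
31. n16.mk = 0  [C₀.mk + 1]
32. n16.key = false  [false]
33. n16.ok = false  [C₀.mk > -1]
34. n17.env = true  [terminal]
35. n16.lab = true  [d.env == true]
36. n18.off = 1  [terminal]
37. n20.ok = true  [terminal]
38. n21.off = 27  [terminal]
39. n19.off = false  [not h.ok]
40. n19.lim = "rk"  ["rk"]
41. n19.pre = -1  [g.off - 28]
42. n15.lab = false  [D.off == true]
43. n10.lab = false  [A.lim == false]
44. n2.off = false  [C₁.lab and C₀.lab]
45. n2.lim = "yy"  ["yy"]
46. n2.pre = 8  [8]
47. n0.acc = "n"  [if d.env then D.lim else "n"]

false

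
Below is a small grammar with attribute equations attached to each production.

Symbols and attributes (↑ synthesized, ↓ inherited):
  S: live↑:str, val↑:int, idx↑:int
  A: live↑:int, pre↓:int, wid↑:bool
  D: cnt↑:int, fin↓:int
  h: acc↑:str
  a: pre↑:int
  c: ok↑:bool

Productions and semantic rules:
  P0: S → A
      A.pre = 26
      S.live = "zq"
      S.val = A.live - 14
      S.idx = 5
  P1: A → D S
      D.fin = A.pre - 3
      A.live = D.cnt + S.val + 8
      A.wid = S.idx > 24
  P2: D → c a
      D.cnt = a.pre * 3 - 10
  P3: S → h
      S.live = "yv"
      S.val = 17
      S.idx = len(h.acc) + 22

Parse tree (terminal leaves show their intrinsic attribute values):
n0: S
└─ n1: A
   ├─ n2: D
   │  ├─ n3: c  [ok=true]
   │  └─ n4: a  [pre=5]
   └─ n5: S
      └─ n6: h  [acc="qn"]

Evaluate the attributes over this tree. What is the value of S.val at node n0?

1. n1.pre = 26  [26]
2. n2.fin = 23  [A.pre - 3]
3. n3.ok = true  [terminal]
4. n4.pre = 5  [terminal]
5. n2.cnt = 5  [a.pre * 3 - 10]
6. n6.acc = "qn"  [terminal]
7. n5.live = "yv"  ["yv"]
8. n5.val = 17  [17]
9. n5.idx = 24  [len(h.acc) + 22]
10. n1.live = 30  [D.cnt + S.val + 8]
11. n1.wid = false  [S.idx > 24]
12. n0.live = "zq"  ["zq"]
13. n0.val = 16  [A.live - 14]
14. n0.idx = 5  [5]

16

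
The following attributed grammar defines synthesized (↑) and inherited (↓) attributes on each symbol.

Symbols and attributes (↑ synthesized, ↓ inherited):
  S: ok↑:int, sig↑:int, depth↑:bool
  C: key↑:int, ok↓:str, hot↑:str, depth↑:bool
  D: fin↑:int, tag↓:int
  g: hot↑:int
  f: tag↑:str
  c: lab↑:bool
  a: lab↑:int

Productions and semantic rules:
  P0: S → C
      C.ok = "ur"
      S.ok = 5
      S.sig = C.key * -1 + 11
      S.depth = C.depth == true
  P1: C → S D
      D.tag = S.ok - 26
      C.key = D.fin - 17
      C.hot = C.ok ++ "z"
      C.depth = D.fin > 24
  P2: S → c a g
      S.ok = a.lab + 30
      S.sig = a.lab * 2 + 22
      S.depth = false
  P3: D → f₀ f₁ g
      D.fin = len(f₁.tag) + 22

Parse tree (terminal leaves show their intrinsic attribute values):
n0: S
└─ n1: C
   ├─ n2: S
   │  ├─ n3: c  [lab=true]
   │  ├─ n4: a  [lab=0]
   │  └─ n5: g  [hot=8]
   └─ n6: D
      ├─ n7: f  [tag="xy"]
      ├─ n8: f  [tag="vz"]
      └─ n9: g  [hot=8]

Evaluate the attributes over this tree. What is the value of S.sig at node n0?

4

1. n1.ok = "ur"  ["ur"]
2. n3.lab = true  [terminal]
3. n4.lab = 0  [terminal]
4. n5.hot = 8  [terminal]
5. n2.ok = 30  [a.lab + 30]
6. n2.sig = 22  [a.lab * 2 + 22]
7. n2.depth = false  [false]
8. n6.tag = 4  [S.ok - 26]
9. n7.tag = "xy"  [terminal]
10. n8.tag = "vz"  [terminal]
11. n9.hot = 8  [terminal]
12. n6.fin = 24  [len(f₁.tag) + 22]
13. n1.key = 7  [D.fin - 17]
14. n1.hot = "urz"  [C.ok ++ "z"]
15. n1.depth = false  [D.fin > 24]
16. n0.ok = 5  [5]
17. n0.sig = 4  [C.key * -1 + 11]
18. n0.depth = false  [C.depth == true]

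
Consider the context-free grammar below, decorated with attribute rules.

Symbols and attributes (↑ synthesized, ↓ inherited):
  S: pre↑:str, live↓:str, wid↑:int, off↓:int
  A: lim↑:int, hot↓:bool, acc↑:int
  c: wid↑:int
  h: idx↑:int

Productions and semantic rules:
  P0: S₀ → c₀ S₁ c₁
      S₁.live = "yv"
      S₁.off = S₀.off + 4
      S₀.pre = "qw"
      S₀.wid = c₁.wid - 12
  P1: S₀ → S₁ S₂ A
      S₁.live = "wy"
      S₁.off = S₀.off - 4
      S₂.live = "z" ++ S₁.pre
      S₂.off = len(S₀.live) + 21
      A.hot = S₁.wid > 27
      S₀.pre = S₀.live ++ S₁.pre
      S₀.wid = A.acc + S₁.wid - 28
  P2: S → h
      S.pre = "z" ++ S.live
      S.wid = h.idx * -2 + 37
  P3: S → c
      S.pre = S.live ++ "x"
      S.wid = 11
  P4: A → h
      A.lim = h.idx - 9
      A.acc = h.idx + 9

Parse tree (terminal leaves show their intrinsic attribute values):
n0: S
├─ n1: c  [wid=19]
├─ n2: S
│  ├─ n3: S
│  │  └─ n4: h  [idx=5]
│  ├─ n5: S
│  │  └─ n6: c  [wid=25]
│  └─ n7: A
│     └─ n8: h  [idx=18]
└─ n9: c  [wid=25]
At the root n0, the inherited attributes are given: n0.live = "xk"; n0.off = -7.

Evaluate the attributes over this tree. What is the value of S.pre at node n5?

1. n0.live = "xk"  [given at root]
2. n0.off = -7  [given at root]
3. n1.wid = 19  [terminal]
4. n2.live = "yv"  ["yv"]
5. n2.off = -3  [S₀.off + 4]
6. n3.live = "wy"  ["wy"]
7. n3.off = -7  [S₀.off - 4]
8. n4.idx = 5  [terminal]
9. n3.pre = "zwy"  ["z" ++ S.live]
10. n3.wid = 27  [h.idx * -2 + 37]
11. n5.live = "zzwy"  ["z" ++ S₁.pre]
12. n5.off = 23  [len(S₀.live) + 21]
13. n6.wid = 25  [terminal]
14. n5.pre = "zzwyx"  [S.live ++ "x"]
15. n5.wid = 11  [11]
16. n7.hot = false  [S₁.wid > 27]
17. n8.idx = 18  [terminal]
18. n7.lim = 9  [h.idx - 9]
19. n7.acc = 27  [h.idx + 9]
20. n2.pre = "yvzwy"  [S₀.live ++ S₁.pre]
21. n2.wid = 26  [A.acc + S₁.wid - 28]
22. n9.wid = 25  [terminal]
23. n0.pre = "qw"  ["qw"]
24. n0.wid = 13  [c₁.wid - 12]

"zzwyx"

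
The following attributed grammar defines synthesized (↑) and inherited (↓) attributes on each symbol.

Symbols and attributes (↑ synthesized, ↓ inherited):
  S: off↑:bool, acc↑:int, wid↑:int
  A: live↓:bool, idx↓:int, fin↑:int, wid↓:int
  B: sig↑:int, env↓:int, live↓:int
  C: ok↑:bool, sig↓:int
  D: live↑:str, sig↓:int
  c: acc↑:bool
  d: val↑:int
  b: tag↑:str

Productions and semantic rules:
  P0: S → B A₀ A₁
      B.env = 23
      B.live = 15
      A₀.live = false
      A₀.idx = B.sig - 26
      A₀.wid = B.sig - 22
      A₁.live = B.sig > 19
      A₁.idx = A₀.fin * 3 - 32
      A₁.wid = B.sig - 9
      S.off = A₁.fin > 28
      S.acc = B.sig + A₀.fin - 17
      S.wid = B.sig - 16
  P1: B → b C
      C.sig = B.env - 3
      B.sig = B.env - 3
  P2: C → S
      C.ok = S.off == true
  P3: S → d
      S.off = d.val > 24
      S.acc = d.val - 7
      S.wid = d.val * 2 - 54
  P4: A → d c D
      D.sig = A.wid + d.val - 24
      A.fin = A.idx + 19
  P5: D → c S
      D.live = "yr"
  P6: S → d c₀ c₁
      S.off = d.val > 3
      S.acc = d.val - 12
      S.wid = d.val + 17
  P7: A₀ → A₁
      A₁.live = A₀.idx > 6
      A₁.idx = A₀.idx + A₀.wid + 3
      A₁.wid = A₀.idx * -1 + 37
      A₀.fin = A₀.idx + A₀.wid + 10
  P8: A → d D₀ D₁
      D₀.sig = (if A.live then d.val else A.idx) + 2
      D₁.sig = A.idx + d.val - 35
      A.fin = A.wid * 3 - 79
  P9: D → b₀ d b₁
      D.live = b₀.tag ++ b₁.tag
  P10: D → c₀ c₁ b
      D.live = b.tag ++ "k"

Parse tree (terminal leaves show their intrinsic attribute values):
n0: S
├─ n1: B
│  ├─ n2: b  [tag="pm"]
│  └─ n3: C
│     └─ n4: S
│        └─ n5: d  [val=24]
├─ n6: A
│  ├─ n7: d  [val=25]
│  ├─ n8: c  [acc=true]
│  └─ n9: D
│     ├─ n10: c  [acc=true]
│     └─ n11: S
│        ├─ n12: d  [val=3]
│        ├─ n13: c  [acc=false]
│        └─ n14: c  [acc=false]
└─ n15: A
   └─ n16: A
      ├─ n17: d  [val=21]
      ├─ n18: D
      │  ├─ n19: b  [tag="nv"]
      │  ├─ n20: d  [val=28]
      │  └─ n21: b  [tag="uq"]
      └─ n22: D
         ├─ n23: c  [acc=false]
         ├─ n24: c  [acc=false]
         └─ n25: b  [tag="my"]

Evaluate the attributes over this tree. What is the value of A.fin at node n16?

11

1. n1.env = 23  [23]
2. n1.live = 15  [15]
3. n2.tag = "pm"  [terminal]
4. n3.sig = 20  [B.env - 3]
5. n5.val = 24  [terminal]
6. n4.off = false  [d.val > 24]
7. n4.acc = 17  [d.val - 7]
8. n4.wid = -6  [d.val * 2 - 54]
9. n3.ok = false  [S.off == true]
10. n1.sig = 20  [B.env - 3]
11. n6.live = false  [false]
12. n6.idx = -6  [B.sig - 26]
13. n6.wid = -2  [B.sig - 22]
14. n7.val = 25  [terminal]
15. n8.acc = true  [terminal]
16. n9.sig = -1  [A.wid + d.val - 24]
17. n10.acc = true  [terminal]
18. n12.val = 3  [terminal]
19. n13.acc = false  [terminal]
20. n14.acc = false  [terminal]
21. n11.off = false  [d.val > 3]
22. n11.acc = -9  [d.val - 12]
23. n11.wid = 20  [d.val + 17]
24. n9.live = "yr"  ["yr"]
25. n6.fin = 13  [A.idx + 19]
26. n15.live = true  [B.sig > 19]
27. n15.idx = 7  [A₀.fin * 3 - 32]
28. n15.wid = 11  [B.sig - 9]
29. n16.live = true  [A₀.idx > 6]
30. n16.idx = 21  [A₀.idx + A₀.wid + 3]
31. n16.wid = 30  [A₀.idx * -1 + 37]
32. n17.val = 21  [terminal]
33. n18.sig = 23  [(if A.live then d.val else A.idx) + 2]
34. n19.tag = "nv"  [terminal]
35. n20.val = 28  [terminal]
36. n21.tag = "uq"  [terminal]
37. n18.live = "nvuq"  [b₀.tag ++ b₁.tag]
38. n22.sig = 7  [A.idx + d.val - 35]
39. n23.acc = false  [terminal]
40. n24.acc = false  [terminal]
41. n25.tag = "my"  [terminal]
42. n22.live = "myk"  [b.tag ++ "k"]
43. n16.fin = 11  [A.wid * 3 - 79]
44. n15.fin = 28  [A₀.idx + A₀.wid + 10]
45. n0.off = false  [A₁.fin > 28]
46. n0.acc = 16  [B.sig + A₀.fin - 17]
47. n0.wid = 4  [B.sig - 16]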